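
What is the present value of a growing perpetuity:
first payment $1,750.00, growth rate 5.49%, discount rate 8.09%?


Formula: PV = C / (r - g)
Spread: r - g = 0.0809 - 0.0549 = 0.026
Substituting: PV = $1,750.00 / 0.026
PV = $67,307.69

$67,307.69


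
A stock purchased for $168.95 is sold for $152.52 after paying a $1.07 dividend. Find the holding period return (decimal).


Formula: HPR = (P1 - P0 + D) / P0
Gain: $152.52 - $168.95 + $1.07 = -$15.36
HPR = -$15.36 / $168.95 = -0.0909

-0.0909


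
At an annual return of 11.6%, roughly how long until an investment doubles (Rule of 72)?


Formula: Years ≈ 72 / r
Substituting: Years ≈ 72 / 11.6
Years ≈ 6.2

6.2 years


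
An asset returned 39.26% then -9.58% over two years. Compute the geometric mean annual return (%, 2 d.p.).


Formula: Geometric mean = ((1+r1)*(1+r2))^(1/2) - 1
Product: (1 + 0.3926) * (1 + -0.0958) = 1.3926 * 0.9042 = 1.259189
Square root: 1.259189^0.5 = 1.122136
Geometric mean = 1.122136 - 1 = 0.122136
As percentage: 12.21%

12.21%


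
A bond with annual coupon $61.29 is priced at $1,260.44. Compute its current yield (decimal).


Formula: Current yield = annual coupon / price
Substituting: CY = $61.29 / $1,260.44
CY = 0.048626

0.048626


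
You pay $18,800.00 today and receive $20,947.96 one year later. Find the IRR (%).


Formula: IRR = C1/C0 - 1
Substituting: IRR = $20,947.96 / $18,800.00 - 1
Ratio: 1.114253 - 1 = 0.114253
IRR = 11.4253%

11.4253%


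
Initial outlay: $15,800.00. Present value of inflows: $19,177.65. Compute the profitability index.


Formula: PI = PV(cash flows) / initial investment
Substituting: PI = $19,177.65 / $15,800.00
PI = 1.2138

1.2138


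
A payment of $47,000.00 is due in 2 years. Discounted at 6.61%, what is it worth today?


Formula: PV = FV / (1 + r)^n
Substituting: PV = $47,000.00 / (1 + 0.0661)^2
Discount factor: (1.0661)^2 = 1.136569
PV = $47,000.00 / 1.136569 = $41,352.52

$41,352.52


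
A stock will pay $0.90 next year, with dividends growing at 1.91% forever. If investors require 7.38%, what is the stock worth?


Formula: P = D1 / (r - g)
Spread: r - g = 0.0738 - 0.0191 = 0.0547
Substituting: P = $0.90 / 0.0547
P = $16.45

$16.45


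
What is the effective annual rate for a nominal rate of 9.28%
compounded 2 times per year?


Formula: EAR = (1 + r/m)^m - 1
Period rate: r/m = 0.0928 / 2 = 0.0464
Compounding: (1 + 0.0464)^2 = 1.094953
EAR = 1.094953 - 1 = 0.094953

0.094953


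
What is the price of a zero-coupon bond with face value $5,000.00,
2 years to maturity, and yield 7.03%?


Formula: Price = FV / (1 + r)^n
Substituting: Price = $5,000.00 / (1 + 0.0703)^2
Discount factor: (1.0703)^2 = 1.145542
Price = $5,000.00 / 1.145542 = $4,364.75

$4,364.75


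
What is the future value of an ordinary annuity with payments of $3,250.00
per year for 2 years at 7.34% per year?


Formula: FV = PMT * ((1+r)^n - 1) / r
Growth factor: (1 + 0.0734)^2 = 1.152188
Numerator: 1.152188 - 1 = 0.152188
FV = $3,250.00 * 0.152188 / 0.0734 = $6,738.55

$6,738.55


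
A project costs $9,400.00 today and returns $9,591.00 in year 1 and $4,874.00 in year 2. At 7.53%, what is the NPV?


Formula: NPV = C0 + C1/(1+r) + C2/(1+r)^2
Discount C1: $9,591.00 / (1 + 0.0753) = $8,919.37
Discount C2: $4,874.00 / (1 + 0.0753)^2 = $4,215.28
NPV = -$9,400.00 + $8,919.37 + $4,215.28 = $3,734.65

$3,734.65


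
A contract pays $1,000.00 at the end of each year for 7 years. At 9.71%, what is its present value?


Formula: PV = PMT * (1 - (1+r)^(-n)) / r
Discount factor: (1 + 0.0971)^(-7) = 0.522729
Bracket: 1 - 0.522729 = 0.477271
PV = $1,000.00 * 0.477271 / 0.0971 = $4,915.25

$4,915.25


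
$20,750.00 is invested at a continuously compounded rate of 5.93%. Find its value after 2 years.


Formula: FV = P * e^(r*t)
Exponent: r*t = 0.0593 * 2 = 0.1186
e^(0.1186) = 1.125919
FV = $20,750.00 * 1.125919 = $23,362.83

$23,362.83


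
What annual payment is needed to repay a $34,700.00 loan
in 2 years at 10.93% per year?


Formula: PMT = PV * r / (1 - (1+r)^(-n))
Denominator: 1 - (1 + 0.1093)^(-2) = 0.187353
Numerator: $34,700.00 * 0.1093 = 3792.71
PMT = 3792.71 / 0.187353 = $20,243.67

$20,243.67


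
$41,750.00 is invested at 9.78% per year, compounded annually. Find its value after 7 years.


Formula: FV = P * (1 + r)^n
Substituting: FV = $41,750.00 * (1 + 0.0978)^7
Growth factor: (1.0978)^7 = 1.921598
FV = $41,750.00 * 1.921598 = $80,226.73

$80,226.73


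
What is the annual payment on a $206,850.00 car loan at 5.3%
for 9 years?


Formula: PMT = PV * r / (1 - (1+r)^(-n))
Denominator: 1 - (1 + 0.053)^(-9) = 0.371732
Numerator: $206,850.00 * 0.053 = 10963.05
PMT = 10963.05 / 0.371732 = $29,491.78

$29,491.78


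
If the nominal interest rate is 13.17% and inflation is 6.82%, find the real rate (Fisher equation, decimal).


Formula: (1 + r_real) = (1 + r_nom) / (1 + inflation)
Substituting: (1 + r_real) = 1.1317 / 1.0682
(1 + r_real) = 1.059446
r_real = 1.059446 - 1 = 0.059446

0.059446


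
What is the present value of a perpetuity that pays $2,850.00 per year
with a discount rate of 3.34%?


Formula: PV = C / r
Substituting: PV = $2,850.00 / 0.0334
PV = $85,329.34

$85,329.34


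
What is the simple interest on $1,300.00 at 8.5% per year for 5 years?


Formula: I = P * r * t
Substituting: I = $1,300.00 * 0.085 * 5
Step: I = $1,300.00 * 0.425
I = $552.50

$552.50


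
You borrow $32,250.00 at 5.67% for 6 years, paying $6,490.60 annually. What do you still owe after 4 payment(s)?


Formula: Balance = PV*(1+r)^k - PMT*((1+r)^k - 1)/r
Growth: (1 + 0.0567)^4 = 1.246829
Accumulated factor: ((1+r)^k - 1)/r = 4.353242
Balance = $32,250.00 * 1.246829 - $6,490.60 * 4.353242
Balance = $11,955.08

$11,955.08


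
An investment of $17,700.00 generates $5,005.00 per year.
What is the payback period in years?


Formula: Payback = investment / annual cash flow
Substituting: Payback = $17,700.00 / $5,005.00
Payback = 3.5365 years

3.5365 years


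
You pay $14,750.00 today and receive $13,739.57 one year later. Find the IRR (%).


Formula: IRR = C1/C0 - 1
Substituting: IRR = $13,739.57 / $14,750.00 - 1
Ratio: 0.931496 - 1 = -0.068504
IRR = -6.8504%

-6.8504%


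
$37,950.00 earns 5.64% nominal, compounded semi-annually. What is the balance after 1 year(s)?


Formula: FV = P * (1 + r/m)^(m*t)
Period rate: r/m = 0.0564 / 2 = 0.0282
Total periods: m*t = 2 * 1 = 2
Growth factor: (1 + 0.0282)^2 = 1.057195
FV = $37,950.00 * 1.057195 = $40,120.56

$40,120.56


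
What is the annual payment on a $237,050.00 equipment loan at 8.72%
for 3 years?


Formula: PMT = PV * r / (1 - (1+r)^(-n))
Denominator: 1 - (1 + 0.0872)^(-3) = 0.221835
Numerator: $237,050.00 * 0.0872 = 20670.76
PMT = 20670.76 / 0.221835 = $93,180.77

$93,180.77


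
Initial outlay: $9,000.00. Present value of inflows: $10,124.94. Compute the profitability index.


Formula: PI = PV(cash flows) / initial investment
Substituting: PI = $10,124.94 / $9,000.00
PI = 1.125

1.125


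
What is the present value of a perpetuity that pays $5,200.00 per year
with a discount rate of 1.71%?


Formula: PV = C / r
Substituting: PV = $5,200.00 / 0.0171
PV = $304,093.57

$304,093.57


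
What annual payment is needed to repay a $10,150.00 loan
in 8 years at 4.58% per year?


Formula: PMT = PV * r / (1 - (1+r)^(-n))
Denominator: 1 - (1 + 0.0458)^(-8) = 0.301107
Numerator: $10,150.00 * 0.0458 = 464.87
PMT = 464.87 / 0.301107 = $1,543.87

$1,543.87


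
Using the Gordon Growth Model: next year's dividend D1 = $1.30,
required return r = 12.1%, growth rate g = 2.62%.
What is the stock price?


Formula: P = D1 / (r - g)
Spread: r - g = 0.121 - 0.0262 = 0.0948
Substituting: P = $1.30 / 0.0948
P = $13.71

$13.71


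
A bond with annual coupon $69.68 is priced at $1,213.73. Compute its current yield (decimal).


Formula: Current yield = annual coupon / price
Substituting: CY = $69.68 / $1,213.73
CY = 0.05741

0.05741


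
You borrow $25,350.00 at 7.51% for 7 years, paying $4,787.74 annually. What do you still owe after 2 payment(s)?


Formula: Balance = PV*(1+r)^k - PMT*((1+r)^k - 1)/r
Growth: (1 + 0.0751)^2 = 1.15584
Accumulated factor: ((1+r)^k - 1)/r = 2.0751
Balance = $25,350.00 * 1.15584 - $4,787.74 * 2.0751
Balance = $19,365.50

$19,365.50


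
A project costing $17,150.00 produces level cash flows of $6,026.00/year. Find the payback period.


Formula: Payback = investment / annual cash flow
Substituting: Payback = $17,150.00 / $6,026.00
Payback = 2.846 years

2.846 years


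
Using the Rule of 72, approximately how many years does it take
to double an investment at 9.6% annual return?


Formula: Years ≈ 72 / r
Substituting: Years ≈ 72 / 9.6
Years ≈ 7.5

7.5 years


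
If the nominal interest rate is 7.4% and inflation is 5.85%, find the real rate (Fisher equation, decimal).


Formula: (1 + r_real) = (1 + r_nom) / (1 + inflation)
Substituting: (1 + r_real) = 1.074 / 1.0585
(1 + r_real) = 1.014643
r_real = 1.014643 - 1 = 0.014643

0.014643


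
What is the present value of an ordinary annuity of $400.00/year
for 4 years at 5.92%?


Formula: PV = PMT * (1 - (1+r)^(-n)) / r
Discount factor: (1 + 0.0592)^(-4) = 0.794489
Bracket: 1 - 0.794489 = 0.205511
PV = $400.00 * 0.205511 / 0.0592 = $1,388.59

$1,388.59


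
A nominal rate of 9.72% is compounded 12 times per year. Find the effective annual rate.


Formula: EAR = (1 + r/m)^m - 1
Period rate: r/m = 0.0972 / 12 = 0.0081
Compounding: (1 + 0.0081)^12 = 1.101649
EAR = 1.101649 - 1 = 0.101649

0.101649


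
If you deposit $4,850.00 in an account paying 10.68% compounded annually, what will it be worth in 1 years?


Formula: FV = P * (1 + r)^n
Substituting: FV = $4,850.00 * (1 + 0.1068)^1
Growth factor: (1.1068)^1 = 1.1068
FV = $4,850.00 * 1.1068 = $5,367.98

$5,367.98


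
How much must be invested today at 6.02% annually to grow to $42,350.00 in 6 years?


Formula: PV = FV / (1 + r)^n
Substituting: PV = $42,350.00 / (1 + 0.0602)^6
Discount factor: (1.0602)^6 = 1.420126
PV = $42,350.00 / 1.420126 = $29,821.30

$29,821.30


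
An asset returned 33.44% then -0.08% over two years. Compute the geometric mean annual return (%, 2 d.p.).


Formula: Geometric mean = ((1+r1)*(1+r2))^(1/2) - 1
Product: (1 + 0.3344) * (1 + -0.0008) = 1.3344 * 0.9992 = 1.333332
Square root: 1.333332^0.5 = 1.1547
Geometric mean = 1.1547 - 1 = 0.1547
As percentage: 15.47%

15.47%


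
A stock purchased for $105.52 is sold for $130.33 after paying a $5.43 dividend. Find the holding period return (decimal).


Formula: HPR = (P1 - P0 + D) / P0
Gain: $130.33 - $105.52 + $5.43 = $30.24
HPR = $30.24 / $105.52 = 0.2866

0.2866


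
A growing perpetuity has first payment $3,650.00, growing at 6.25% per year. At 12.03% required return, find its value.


Formula: PV = C / (r - g)
Spread: r - g = 0.1203 - 0.0625 = 0.0578
Substituting: PV = $3,650.00 / 0.0578
PV = $63,148.79

$63,148.79


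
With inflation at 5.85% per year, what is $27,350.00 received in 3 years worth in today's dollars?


Formula: Real value = nominal / (1 + inflation)^years
Price level: (1 + 0.0585)^3 = 1.185967
Real value = $27,350.00 / 1.185967 = $23,061.35

$23,061.35


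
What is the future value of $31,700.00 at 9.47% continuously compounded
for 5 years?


Formula: FV = P * e^(r*t)
Exponent: r*t = 0.0947 * 5 = 0.4735
e^(0.4735) = 1.605604
FV = $31,700.00 * 1.605604 = $50,897.65

$50,897.65


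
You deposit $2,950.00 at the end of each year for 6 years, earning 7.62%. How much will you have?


Formula: FV = PMT * ((1+r)^n - 1) / r
Growth factor: (1 + 0.0762)^6 = 1.553667
Numerator: 1.553667 - 1 = 0.553667
FV = $2,950.00 * 0.553667 / 0.0762 = $21,434.61

$21,434.61


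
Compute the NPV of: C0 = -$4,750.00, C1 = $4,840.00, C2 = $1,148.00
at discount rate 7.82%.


Formula: NPV = C0 + C1/(1+r) + C2/(1+r)^2
Discount C1: $4,840.00 / (1 + 0.0782) = $4,488.96
Discount C2: $1,148.00 / (1 + 0.0782)^2 = $987.51
NPV = -$4,750.00 + $4,488.96 + $987.51 = $726.48

$726.48


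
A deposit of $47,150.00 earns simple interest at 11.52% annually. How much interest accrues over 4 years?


Formula: I = P * r * t
Substituting: I = $47,150.00 * 0.1152 * 4
Step: I = $47,150.00 * 0.4608
I = $21,726.72

$21,726.72


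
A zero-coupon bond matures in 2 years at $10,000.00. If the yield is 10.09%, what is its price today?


Formula: Price = FV / (1 + r)^n
Substituting: Price = $10,000.00 / (1 + 0.1009)^2
Discount factor: (1.1009)^2 = 1.211981
Price = $10,000.00 / 1.211981 = $8,250.96

$8,250.96


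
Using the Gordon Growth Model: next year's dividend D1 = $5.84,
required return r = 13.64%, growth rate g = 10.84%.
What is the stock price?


Formula: P = D1 / (r - g)
Spread: r - g = 0.1364 - 0.1084 = 0.028
Substituting: P = $5.84 / 0.028
P = $208.57

$208.57


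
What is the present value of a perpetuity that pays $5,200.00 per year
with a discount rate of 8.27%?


Formula: PV = C / r
Substituting: PV = $5,200.00 / 0.0827
PV = $62,877.87

$62,877.87


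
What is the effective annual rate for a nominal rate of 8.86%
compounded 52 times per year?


Formula: EAR = (1 + r/m)^m - 1
Period rate: r/m = 0.0886 / 52 = 0.001704
Compounding: (1 + 0.001704)^52 = 1.092561
EAR = 1.092561 - 1 = 0.092561

0.092561


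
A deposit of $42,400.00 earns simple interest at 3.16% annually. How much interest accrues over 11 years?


Formula: I = P * r * t
Substituting: I = $42,400.00 * 0.0316 * 11
Step: I = $42,400.00 * 0.3476
I = $14,738.24

$14,738.24


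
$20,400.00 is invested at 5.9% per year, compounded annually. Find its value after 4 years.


Formula: FV = P * (1 + r)^n
Substituting: FV = $20,400.00 * (1 + 0.059)^4
Growth factor: (1.059)^4 = 1.25772
FV = $20,400.00 * 1.25772 = $25,657.48

$25,657.48


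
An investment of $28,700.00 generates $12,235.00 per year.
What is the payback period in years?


Formula: Payback = investment / annual cash flow
Substituting: Payback = $28,700.00 / $12,235.00
Payback = 2.3457 years

2.3457 years


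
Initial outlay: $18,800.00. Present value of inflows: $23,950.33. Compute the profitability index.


Formula: PI = PV(cash flows) / initial investment
Substituting: PI = $23,950.33 / $18,800.00
PI = 1.274

1.274


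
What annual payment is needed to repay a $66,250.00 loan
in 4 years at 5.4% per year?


Formula: PMT = PV * r / (1 - (1+r)^(-n))
Denominator: 1 - (1 + 0.054)^(-4) = 0.189715
Numerator: $66,250.00 * 0.054 = 3577.5
PMT = 3577.5 / 0.189715 = $18,857.19

$18,857.19


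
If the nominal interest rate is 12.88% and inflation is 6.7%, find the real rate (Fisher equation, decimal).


Formula: (1 + r_real) = (1 + r_nom) / (1 + inflation)
Substituting: (1 + r_real) = 1.1288 / 1.067
(1 + r_real) = 1.057919
r_real = 1.057919 - 1 = 0.057919

0.057919


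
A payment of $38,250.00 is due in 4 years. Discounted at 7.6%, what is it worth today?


Formula: PV = FV / (1 + r)^n
Substituting: PV = $38,250.00 / (1 + 0.076)^4
Discount factor: (1.076)^4 = 1.340445
PV = $38,250.00 / 1.340445 = $28,535.29

$28,535.29


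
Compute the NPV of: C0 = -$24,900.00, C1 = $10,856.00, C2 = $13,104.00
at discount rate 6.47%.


Formula: NPV = C0 + C1/(1+r) + C2/(1+r)^2
Discount C1: $10,856.00 / (1 + 0.0647) = $10,196.30
Discount C2: $13,104.00 / (1 + 0.0647)^2 = $11,559.77
NPV = -$24,900.00 + $10,196.30 + $11,559.77 = -$3,143.93

-$3,143.93


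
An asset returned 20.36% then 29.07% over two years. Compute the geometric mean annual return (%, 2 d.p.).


Formula: Geometric mean = ((1+r1)*(1+r2))^(1/2) - 1
Product: (1 + 0.2036) * (1 + 0.2907) = 1.2036 * 1.2907 = 1.553487
Square root: 1.553487^0.5 = 1.246389
Geometric mean = 1.246389 - 1 = 0.246389
As percentage: 24.64%

24.64%


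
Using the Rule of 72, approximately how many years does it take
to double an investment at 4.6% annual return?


Formula: Years ≈ 72 / r
Substituting: Years ≈ 72 / 4.6
Years ≈ 15.7

15.7 years


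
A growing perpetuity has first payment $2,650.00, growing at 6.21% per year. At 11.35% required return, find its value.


Formula: PV = C / (r - g)
Spread: r - g = 0.1135 - 0.0621 = 0.0514
Substituting: PV = $2,650.00 / 0.0514
PV = $51,556.42

$51,556.42


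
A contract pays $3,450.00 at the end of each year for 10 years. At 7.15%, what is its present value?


Formula: PV = PMT * (1 - (1+r)^(-n)) / r
Discount factor: (1 + 0.0715)^(-10) = 0.501278
Bracket: 1 - 0.501278 = 0.498722
PV = $3,450.00 * 0.498722 / 0.0715 = $24,064.23

$24,064.23


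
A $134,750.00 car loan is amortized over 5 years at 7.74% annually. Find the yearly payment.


Formula: PMT = PV * r / (1 - (1+r)^(-n))
Denominator: 1 - (1 + 0.0774)^(-5) = 0.311165
Numerator: $134,750.00 * 0.0774 = 10429.65
PMT = 10429.65 / 0.311165 = $33,518.06

$33,518.06


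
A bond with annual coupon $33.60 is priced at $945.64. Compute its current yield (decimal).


Formula: Current yield = annual coupon / price
Substituting: CY = $33.60 / $945.64
CY = 0.035531

0.035531


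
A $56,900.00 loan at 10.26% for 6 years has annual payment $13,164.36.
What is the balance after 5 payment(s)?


Formula: Balance = PV*(1+r)^k - PMT*((1+r)^k - 1)/r
Growth: (1 + 0.1026)^5 = 1.629633
Accumulated factor: ((1+r)^k - 1)/r = 6.136779
Balance = $56,900.00 * 1.629633 - $13,164.36 * 6.136779
Balance = $11,939.38

$11,939.38


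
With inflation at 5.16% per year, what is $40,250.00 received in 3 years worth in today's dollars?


Formula: Real value = nominal / (1 + inflation)^years
Price level: (1 + 0.0516)^3 = 1.162925
Real value = $40,250.00 / 1.162925 = $34,611.00

$34,611.00


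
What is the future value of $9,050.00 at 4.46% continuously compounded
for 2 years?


Formula: FV = P * e^(r*t)
Exponent: r*t = 0.0446 * 2 = 0.0892
e^(0.0892) = 1.093299
FV = $9,050.00 * 1.093299 = $9,894.36

$9,894.36


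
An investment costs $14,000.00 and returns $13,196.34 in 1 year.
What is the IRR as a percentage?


Formula: IRR = C1/C0 - 1
Substituting: IRR = $13,196.34 / $14,000.00 - 1
Ratio: 0.942596 - 1 = -0.057404
IRR = -5.7404%

-5.7404%


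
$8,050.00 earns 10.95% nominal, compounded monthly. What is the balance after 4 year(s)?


Formula: FV = P * (1 + r/m)^(m*t)
Period rate: r/m = 0.1095 / 12 = 0.009125
Total periods: m*t = 12 * 4 = 48
Growth factor: (1 + 0.009125)^48 = 1.54653
FV = $8,050.00 * 1.54653 = $12,449.57

$12,449.57


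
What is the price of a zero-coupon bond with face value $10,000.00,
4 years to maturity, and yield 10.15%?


Formula: Price = FV / (1 + r)^n
Substituting: Price = $10,000.00 / (1 + 0.1015)^4
Discount factor: (1.1015)^4 = 1.472102
Price = $10,000.00 / 1.472102 = $6,793.01

$6,793.01


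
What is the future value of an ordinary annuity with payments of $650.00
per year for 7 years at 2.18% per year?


Formula: FV = PMT * ((1+r)^n - 1) / r
Growth factor: (1 + 0.0218)^7 = 1.162951
Numerator: 1.162951 - 1 = 0.162951
FV = $650.00 * 0.162951 / 0.0218 = $4,858.62

$4,858.62


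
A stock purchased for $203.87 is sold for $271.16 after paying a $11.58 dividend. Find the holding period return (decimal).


Formula: HPR = (P1 - P0 + D) / P0
Gain: $271.16 - $203.87 + $11.58 = $78.87
HPR = $78.87 / $203.87 = 0.3869

0.3869


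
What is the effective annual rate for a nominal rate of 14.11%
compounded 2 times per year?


Formula: EAR = (1 + r/m)^m - 1
Period rate: r/m = 0.1411 / 2 = 0.07055
Compounding: (1 + 0.07055)^2 = 1.146077
EAR = 1.146077 - 1 = 0.146077

0.146077


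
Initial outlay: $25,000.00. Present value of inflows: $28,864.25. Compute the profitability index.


Formula: PI = PV(cash flows) / initial investment
Substituting: PI = $28,864.25 / $25,000.00
PI = 1.1546

1.1546


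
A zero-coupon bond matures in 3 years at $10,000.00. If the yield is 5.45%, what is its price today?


Formula: Price = FV / (1 + r)^n
Substituting: Price = $10,000.00 / (1 + 0.0545)^3
Discount factor: (1.0545)^3 = 1.172573
Price = $10,000.00 / 1.172573 = $8,528.26

$8,528.26


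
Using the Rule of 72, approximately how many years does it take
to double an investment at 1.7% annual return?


Formula: Years ≈ 72 / r
Substituting: Years ≈ 72 / 1.7
Years ≈ 42.4

42.4 years


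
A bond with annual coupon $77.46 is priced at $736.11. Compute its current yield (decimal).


Formula: Current yield = annual coupon / price
Substituting: CY = $77.46 / $736.11
CY = 0.105229

0.105229


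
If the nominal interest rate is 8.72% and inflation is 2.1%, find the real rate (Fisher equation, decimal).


Formula: (1 + r_real) = (1 + r_nom) / (1 + inflation)
Substituting: (1 + r_real) = 1.0872 / 1.021
(1 + r_real) = 1.064838
r_real = 1.064838 - 1 = 0.064838

0.064838


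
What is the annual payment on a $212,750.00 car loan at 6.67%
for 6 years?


Formula: PMT = PV * r / (1 - (1+r)^(-n))
Denominator: 1 - (1 + 0.0667)^(-6) = 0.321193
Numerator: $212,750.00 * 0.0667 = 14190.425
PMT = 14190.425 / 0.321193 = $44,180.35

$44,180.35


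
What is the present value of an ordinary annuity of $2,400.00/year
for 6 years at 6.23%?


Formula: PV = PMT * (1 - (1+r)^(-n)) / r
Discount factor: (1 + 0.0623)^(-6) = 0.695852
Bracket: 1 - 0.695852 = 0.304148
PV = $2,400.00 * 0.304148 / 0.0623 = $11,716.77

$11,716.77


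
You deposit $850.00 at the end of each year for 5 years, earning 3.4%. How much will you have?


Formula: FV = PMT * ((1+r)^n - 1) / r
Growth factor: (1 + 0.034)^5 = 1.18196
Numerator: 1.18196 - 1 = 0.18196
FV = $850.00 * 0.18196 / 0.034 = $4,548.99

$4,548.99


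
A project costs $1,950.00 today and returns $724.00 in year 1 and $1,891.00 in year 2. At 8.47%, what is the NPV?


Formula: NPV = C0 + C1/(1+r) + C2/(1+r)^2
Discount C1: $724.00 / (1 + 0.0847) = $667.47
Discount C2: $1,891.00 / (1 + 0.0847)^2 = $1,607.21
NPV = -$1,950.00 + $667.47 + $1,607.21 = $324.67

$324.67


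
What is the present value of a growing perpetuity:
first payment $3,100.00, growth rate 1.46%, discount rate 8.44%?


Formula: PV = C / (r - g)
Spread: r - g = 0.0844 - 0.0146 = 0.0698
Substituting: PV = $3,100.00 / 0.0698
PV = $44,412.61

$44,412.61


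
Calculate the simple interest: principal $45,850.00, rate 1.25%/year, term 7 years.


Formula: I = P * r * t
Substituting: I = $45,850.00 * 0.0125 * 7
Step: I = $45,850.00 * 0.0875
I = $4,011.88

$4,011.88


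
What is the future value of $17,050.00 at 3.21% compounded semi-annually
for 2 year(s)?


Formula: FV = P * (1 + r/m)^(m*t)
Period rate: r/m = 0.0321 / 2 = 0.01605
Total periods: m*t = 2 * 2 = 4
Growth factor: (1 + 0.01605)^4 = 1.065762
FV = $17,050.00 * 1.065762 = $18,171.25

$18,171.25


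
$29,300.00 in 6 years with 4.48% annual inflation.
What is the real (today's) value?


Formula: Real value = nominal / (1 + inflation)^years
Price level: (1 + 0.0448)^6 = 1.300765
Real value = $29,300.00 / 1.300765 = $22,525.20

$22,525.20


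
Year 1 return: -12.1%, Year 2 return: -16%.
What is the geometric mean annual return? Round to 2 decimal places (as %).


Formula: Geometric mean = ((1+r1)*(1+r2))^(1/2) - 1
Product: (1 + -0.121) * (1 + -0.16) = 0.879 * 0.84 = 0.73836
Square root: 0.73836^0.5 = 0.859279
Geometric mean = 0.859279 - 1 = -0.140721
As percentage: -14.07%

-14.07%


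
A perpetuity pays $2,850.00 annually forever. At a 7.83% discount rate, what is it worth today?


Formula: PV = C / r
Substituting: PV = $2,850.00 / 0.0783
PV = $36,398.47

$36,398.47


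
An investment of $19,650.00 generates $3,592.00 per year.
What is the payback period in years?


Formula: Payback = investment / annual cash flow
Substituting: Payback = $19,650.00 / $3,592.00
Payback = 5.4705 years

5.4705 years


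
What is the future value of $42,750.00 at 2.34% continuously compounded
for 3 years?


Formula: FV = P * e^(r*t)
Exponent: r*t = 0.0234 * 3 = 0.0702
e^(0.0702) = 1.072723
FV = $42,750.00 * 1.072723 = $45,858.90

$45,858.90


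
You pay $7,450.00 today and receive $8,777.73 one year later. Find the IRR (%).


Formula: IRR = C1/C0 - 1
Substituting: IRR = $8,777.73 / $7,450.00 - 1
Ratio: 1.178219 - 1 = 0.178219
IRR = 17.8219%

17.8219%


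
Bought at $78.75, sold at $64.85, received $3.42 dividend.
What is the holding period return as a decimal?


Formula: HPR = (P1 - P0 + D) / P0
Gain: $64.85 - $78.75 + $3.42 = -$10.48
HPR = -$10.48 / $78.75 = -0.1331

-0.1331


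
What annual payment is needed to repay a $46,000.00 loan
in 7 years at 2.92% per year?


Formula: PMT = PV * r / (1 - (1+r)^(-n))
Denominator: 1 - (1 + 0.0292)^(-7) = 0.182474
Numerator: $46,000.00 * 0.0292 = 1343.2
PMT = 1343.2 / 0.182474 = $7,361.05

$7,361.05


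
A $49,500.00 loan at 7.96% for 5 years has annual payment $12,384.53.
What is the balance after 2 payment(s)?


Formula: Balance = PV*(1+r)^k - PMT*((1+r)^k - 1)/r
Growth: (1 + 0.0796)^2 = 1.165536
Accumulated factor: ((1+r)^k - 1)/r = 2.0796
Balance = $49,500.00 * 1.165536 - $12,384.53 * 2.0796
Balance = $31,939.17

$31,939.17


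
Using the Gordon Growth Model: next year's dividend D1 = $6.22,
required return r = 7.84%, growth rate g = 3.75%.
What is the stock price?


Formula: P = D1 / (r - g)
Spread: r - g = 0.0784 - 0.0375 = 0.0409
Substituting: P = $6.22 / 0.0409
P = $152.08

$152.08


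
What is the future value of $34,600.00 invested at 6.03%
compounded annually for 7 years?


Formula: FV = P * (1 + r)^n
Substituting: FV = $34,600.00 * (1 + 0.0603)^7
Growth factor: (1.0603)^7 = 1.506612
FV = $34,600.00 * 1.506612 = $52,128.76

$52,128.76


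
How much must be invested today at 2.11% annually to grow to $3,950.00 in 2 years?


Formula: PV = FV / (1 + r)^n
Substituting: PV = $3,950.00 / (1 + 0.0211)^2
Discount factor: (1.0211)^2 = 1.042645
PV = $3,950.00 / 1.042645 = $3,788.44

$3,788.44


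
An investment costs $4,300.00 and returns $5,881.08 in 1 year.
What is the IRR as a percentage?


Formula: IRR = C1/C0 - 1
Substituting: IRR = $5,881.08 / $4,300.00 - 1
Ratio: 1.367693 - 1 = 0.367693
IRR = 36.7693%

36.7693%


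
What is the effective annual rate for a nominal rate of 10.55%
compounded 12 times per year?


Formula: EAR = (1 + r/m)^m - 1
Period rate: r/m = 0.1055 / 12 = 0.008792
Compounding: (1 + 0.008792)^12 = 1.110754
EAR = 1.110754 - 1 = 0.110754

0.110754


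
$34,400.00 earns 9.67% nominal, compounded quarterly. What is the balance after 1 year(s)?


Formula: FV = P * (1 + r/m)^(m*t)
Period rate: r/m = 0.0967 / 4 = 0.024175
Total periods: m*t = 4 * 1 = 4
Growth factor: (1 + 0.024175)^4 = 1.100263
FV = $34,400.00 * 1.100263 = $37,849.06

$37,849.06


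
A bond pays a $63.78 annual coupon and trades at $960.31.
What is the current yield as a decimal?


Formula: Current yield = annual coupon / price
Substituting: CY = $63.78 / $960.31
CY = 0.066416

0.066416


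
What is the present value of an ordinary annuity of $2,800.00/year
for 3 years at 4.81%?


Formula: PV = PMT * (1 - (1+r)^(-n)) / r
Discount factor: (1 + 0.0481)^(-3) = 0.868544
Bracket: 1 - 0.868544 = 0.131456
PV = $2,800.00 * 0.131456 / 0.0481 = $7,652.32

$7,652.32


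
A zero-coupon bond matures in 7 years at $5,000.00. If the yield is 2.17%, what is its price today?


Formula: Price = FV / (1 + r)^n
Substituting: Price = $5,000.00 / (1 + 0.0217)^7
Discount factor: (1.0217)^7 = 1.162154
Price = $5,000.00 / 1.162154 = $4,302.36

$4,302.36


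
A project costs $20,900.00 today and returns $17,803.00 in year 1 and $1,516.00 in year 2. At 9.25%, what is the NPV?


Formula: NPV = C0 + C1/(1+r) + C2/(1+r)^2
Discount C1: $17,803.00 / (1 + 0.0925) = $16,295.65
Discount C2: $1,516.00 / (1 + 0.0925)^2 = $1,270.15
NPV = -$20,900.00 + $16,295.65 + $1,270.15 = -$3,334.19

-$3,334.19


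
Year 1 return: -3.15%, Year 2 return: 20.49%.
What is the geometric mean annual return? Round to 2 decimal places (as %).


Formula: Geometric mean = ((1+r1)*(1+r2))^(1/2) - 1
Product: (1 + -0.0315) * (1 + 0.2049) = 0.9685 * 1.2049 = 1.166946
Square root: 1.166946^0.5 = 1.080253
Geometric mean = 1.080253 - 1 = 0.080253
As percentage: 8.03%

8.03%


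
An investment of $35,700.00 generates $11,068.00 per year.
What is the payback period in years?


Formula: Payback = investment / annual cash flow
Substituting: Payback = $35,700.00 / $11,068.00
Payback = 3.2255 years

3.2255 years


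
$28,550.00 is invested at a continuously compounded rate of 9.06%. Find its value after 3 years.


Formula: FV = P * e^(r*t)
Exponent: r*t = 0.0906 * 3 = 0.2718
e^(0.2718) = 1.312325
FV = $28,550.00 * 1.312325 = $37,466.86

$37,466.86


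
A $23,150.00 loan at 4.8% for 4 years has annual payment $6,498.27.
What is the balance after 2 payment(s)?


Formula: Balance = PV*(1+r)^k - PMT*((1+r)^k - 1)/r
Growth: (1 + 0.048)^2 = 1.098304
Accumulated factor: ((1+r)^k - 1)/r = 2.048
Balance = $23,150.00 * 1.098304 - $6,498.27 * 2.048
Balance = $12,117.28

$12,117.28


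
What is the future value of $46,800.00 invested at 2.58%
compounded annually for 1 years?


Formula: FV = P * (1 + r)^n
Substituting: FV = $46,800.00 * (1 + 0.0258)^1
Growth factor: (1.0258)^1 = 1.0258
FV = $46,800.00 * 1.0258 = $48,007.44

$48,007.44


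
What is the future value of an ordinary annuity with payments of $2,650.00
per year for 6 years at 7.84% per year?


Formula: FV = PMT * ((1+r)^n - 1) / r
Growth factor: (1 + 0.0784)^6 = 1.572821
Numerator: 1.572821 - 1 = 0.572821
FV = $2,650.00 * 0.572821 / 0.0784 = $19,361.93

$19,361.93


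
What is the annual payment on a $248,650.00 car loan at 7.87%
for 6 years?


Formula: PMT = PV * r / (1 - (1+r)^(-n))
Denominator: 1 - (1 + 0.0787)^(-6) = 0.36526
Numerator: $248,650.00 * 0.0787 = 19568.755
PMT = 19568.755 / 0.36526 = $53,574.88

$53,574.88


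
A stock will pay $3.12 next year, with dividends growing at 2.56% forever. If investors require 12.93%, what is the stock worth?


Formula: P = D1 / (r - g)
Spread: r - g = 0.1293 - 0.0256 = 0.1037
Substituting: P = $3.12 / 0.1037
P = $30.09

$30.09


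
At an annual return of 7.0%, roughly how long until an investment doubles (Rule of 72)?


Formula: Years ≈ 72 / r
Substituting: Years ≈ 72 / 7.0
Years ≈ 10.3

10.3 years


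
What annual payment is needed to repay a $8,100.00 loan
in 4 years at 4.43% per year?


Formula: PMT = PV * r / (1 - (1+r)^(-n))
Denominator: 1 - (1 + 0.0443)^(-4) = 0.159188
Numerator: $8,100.00 * 0.0443 = 358.83
PMT = 358.83 / 0.159188 = $2,254.13

$2,254.13


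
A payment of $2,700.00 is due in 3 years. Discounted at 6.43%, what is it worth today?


Formula: PV = FV / (1 + r)^n
Substituting: PV = $2,700.00 / (1 + 0.0643)^3
Discount factor: (1.0643)^3 = 1.205569
PV = $2,700.00 / 1.205569 = $2,239.61

$2,239.61


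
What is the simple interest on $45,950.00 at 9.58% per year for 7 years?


Formula: I = P * r * t
Substituting: I = $45,950.00 * 0.0958 * 7
Step: I = $45,950.00 * 0.6706
I = $30,814.07

$30,814.07


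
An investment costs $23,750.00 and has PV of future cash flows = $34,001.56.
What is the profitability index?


Formula: PI = PV(cash flows) / initial investment
Substituting: PI = $34,001.56 / $23,750.00
PI = 1.4316

1.4316


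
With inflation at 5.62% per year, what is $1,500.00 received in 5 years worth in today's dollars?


Formula: Real value = nominal / (1 + inflation)^years
Price level: (1 + 0.0562)^5 = 1.31441
Real value = $1,500.00 / 1.31441 = $1,141.20

$1,141.20


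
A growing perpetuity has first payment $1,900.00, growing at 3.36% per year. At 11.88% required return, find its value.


Formula: PV = C / (r - g)
Spread: r - g = 0.1188 - 0.0336 = 0.0852
Substituting: PV = $1,900.00 / 0.0852
PV = $22,300.47

$22,300.47


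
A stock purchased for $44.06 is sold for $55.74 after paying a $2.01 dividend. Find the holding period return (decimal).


Formula: HPR = (P1 - P0 + D) / P0
Gain: $55.74 - $44.06 + $2.01 = $13.69
HPR = $13.69 / $44.06 = 0.3107

0.3107


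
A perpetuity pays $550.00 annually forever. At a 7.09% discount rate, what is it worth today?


Formula: PV = C / r
Substituting: PV = $550.00 / 0.0709
PV = $7,757.40

$7,757.40


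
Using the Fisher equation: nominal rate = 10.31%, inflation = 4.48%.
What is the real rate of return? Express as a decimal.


Formula: (1 + r_real) = (1 + r_nom) / (1 + inflation)
Substituting: (1 + r_real) = 1.1031 / 1.0448
(1 + r_real) = 1.0558
r_real = 1.0558 - 1 = 0.0558

0.0558


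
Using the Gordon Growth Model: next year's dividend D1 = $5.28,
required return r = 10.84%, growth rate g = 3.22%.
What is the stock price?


Formula: P = D1 / (r - g)
Spread: r - g = 0.1084 - 0.0322 = 0.0762
Substituting: P = $5.28 / 0.0762
P = $69.29

$69.29


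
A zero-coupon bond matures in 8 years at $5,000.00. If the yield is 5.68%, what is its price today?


Formula: Price = FV / (1 + r)^n
Substituting: Price = $5,000.00 / (1 + 0.0568)^8
Discount factor: (1.0568)^8 = 1.555759
Price = $5,000.00 / 1.555759 = $3,213.86

$3,213.86


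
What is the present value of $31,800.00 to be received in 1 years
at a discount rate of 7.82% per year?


Formula: PV = FV / (1 + r)^n
Substituting: PV = $31,800.00 / (1 + 0.0782)^1
Discount factor: (1.0782)^1 = 1.0782
PV = $31,800.00 / 1.0782 = $29,493.60

$29,493.60


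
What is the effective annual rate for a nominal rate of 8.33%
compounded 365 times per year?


Formula: EAR = (1 + r/m)^m - 1
Period rate: r/m = 0.0833 / 365 = 0.000228
Compounding: (1 + 0.000228)^365 = 1.086857
EAR = 1.086857 - 1 = 0.086857

0.086857


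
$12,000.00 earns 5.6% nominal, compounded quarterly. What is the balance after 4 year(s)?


Formula: FV = P * (1 + r/m)^(m*t)
Period rate: r/m = 0.056 / 4 = 0.014
Total periods: m*t = 4 * 4 = 16
Growth factor: (1 + 0.014)^16 = 1.249129
FV = $12,000.00 * 1.249129 = $14,989.55

$14,989.55


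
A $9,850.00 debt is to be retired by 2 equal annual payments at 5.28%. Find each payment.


Formula: PMT = PV * r / (1 - (1+r)^(-n))
Denominator: 1 - (1 + 0.0528)^(-2) = 0.097789
Numerator: $9,850.00 * 0.0528 = 520.08
PMT = 520.08 / 0.097789 = $5,318.40

$5,318.40


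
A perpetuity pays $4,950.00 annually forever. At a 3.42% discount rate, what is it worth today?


Formula: PV = C / r
Substituting: PV = $4,950.00 / 0.0342
PV = $144,736.84

$144,736.84


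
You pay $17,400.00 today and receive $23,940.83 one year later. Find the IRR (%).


Formula: IRR = C1/C0 - 1
Substituting: IRR = $23,940.83 / $17,400.00 - 1
Ratio: 1.37591 - 1 = 0.37591
IRR = 37.591%

37.591%


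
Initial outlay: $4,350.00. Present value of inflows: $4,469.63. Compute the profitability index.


Formula: PI = PV(cash flows) / initial investment
Substituting: PI = $4,469.63 / $4,350.00
PI = 1.0275

1.0275


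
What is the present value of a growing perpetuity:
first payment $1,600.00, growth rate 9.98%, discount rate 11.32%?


Formula: PV = C / (r - g)
Spread: r - g = 0.1132 - 0.0998 = 0.0134
Substituting: PV = $1,600.00 / 0.0134
PV = $119,402.99

$119,402.99


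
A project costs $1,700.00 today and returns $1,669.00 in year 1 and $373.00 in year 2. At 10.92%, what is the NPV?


Formula: NPV = C0 + C1/(1+r) + C2/(1+r)^2
Discount C1: $1,669.00 / (1 + 0.1092) = $1,504.69
Discount C2: $373.00 / (1 + 0.1092)^2 = $303.17
NPV = -$1,700.00 + $1,504.69 + $303.17 = $107.86

$107.86


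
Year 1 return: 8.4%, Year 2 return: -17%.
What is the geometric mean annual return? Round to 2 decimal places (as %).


Formula: Geometric mean = ((1+r1)*(1+r2))^(1/2) - 1
Product: (1 + 0.084) * (1 + -0.17) = 1.084 * 0.83 = 0.89972
Square root: 0.89972^0.5 = 0.948536
Geometric mean = 0.948536 - 1 = -0.051464
As percentage: -5.15%

-5.15%


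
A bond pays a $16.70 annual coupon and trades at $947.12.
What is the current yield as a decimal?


Formula: Current yield = annual coupon / price
Substituting: CY = $16.70 / $947.12
CY = 0.017632

0.017632


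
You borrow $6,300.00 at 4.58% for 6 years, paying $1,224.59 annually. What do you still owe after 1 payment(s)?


Formula: Balance = PV*(1+r)^k - PMT*((1+r)^k - 1)/r
Growth: (1 + 0.0458)^1 = 1.0458
Accumulated factor: ((1+r)^k - 1)/r = 1.0
Balance = $6,300.00 * 1.0458 - $1,224.59 * 1.0
Balance = $5,363.95

$5,363.95


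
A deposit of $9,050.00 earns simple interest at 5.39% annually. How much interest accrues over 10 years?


Formula: I = P * r * t
Substituting: I = $9,050.00 * 0.0539 * 10
Step: I = $9,050.00 * 0.539
I = $4,877.95

$4,877.95


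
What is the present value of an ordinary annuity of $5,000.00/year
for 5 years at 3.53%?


Formula: PV = PMT * (1 - (1+r)^(-n)) / r
Discount factor: (1 + 0.0353)^(-5) = 0.840754
Bracket: 1 - 0.840754 = 0.159246
PV = $5,000.00 * 0.159246 / 0.0353 = $22,556.09

$22,556.09


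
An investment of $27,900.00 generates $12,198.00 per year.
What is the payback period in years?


Formula: Payback = investment / annual cash flow
Substituting: Payback = $27,900.00 / $12,198.00
Payback = 2.2873 years

2.2873 years


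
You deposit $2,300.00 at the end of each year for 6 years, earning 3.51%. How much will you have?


Formula: FV = PMT * ((1+r)^n - 1) / r
Growth factor: (1 + 0.0351)^6 = 1.229968
Numerator: 1.229968 - 1 = 0.229968
FV = $2,300.00 * 0.229968 / 0.0351 = $15,069.14

$15,069.14


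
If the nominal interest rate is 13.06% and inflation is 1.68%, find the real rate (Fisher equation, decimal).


Formula: (1 + r_real) = (1 + r_nom) / (1 + inflation)
Substituting: (1 + r_real) = 1.1306 / 1.0168
(1 + r_real) = 1.11192
r_real = 1.11192 - 1 = 0.11192

0.11192


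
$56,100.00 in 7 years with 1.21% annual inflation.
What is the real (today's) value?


Formula: Real value = nominal / (1 + inflation)^years
Price level: (1 + 0.0121)^7 = 1.087837
Real value = $56,100.00 / 1.087837 = $51,570.21

$51,570.21


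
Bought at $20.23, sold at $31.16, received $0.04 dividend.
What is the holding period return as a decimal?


Formula: HPR = (P1 - P0 + D) / P0
Gain: $31.16 - $20.23 + $0.04 = $10.97
HPR = $10.97 / $20.23 = 0.5423

0.5423


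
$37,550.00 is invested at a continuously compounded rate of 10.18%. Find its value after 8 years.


Formula: FV = P * e^(r*t)
Exponent: r*t = 0.1018 * 8 = 0.8144
e^(0.8144) = 2.257821
FV = $37,550.00 * 2.257821 = $84,781.16

$84,781.16


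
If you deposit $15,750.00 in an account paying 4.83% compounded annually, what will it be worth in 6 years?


Formula: FV = P * (1 + r)^n
Substituting: FV = $15,750.00 * (1 + 0.0483)^6
Growth factor: (1.0483)^6 = 1.32713
FV = $15,750.00 * 1.32713 = $20,902.30

$20,902.30


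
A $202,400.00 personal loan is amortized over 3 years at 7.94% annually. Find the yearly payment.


Formula: PMT = PV * r / (1 - (1+r)^(-n))
Denominator: 1 - (1 + 0.0794)^(-3) = 0.204843
Numerator: $202,400.00 * 0.0794 = 16070.56
PMT = 16070.56 / 0.204843 = $78,452.97

$78,452.97


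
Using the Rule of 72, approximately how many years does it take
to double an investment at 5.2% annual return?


Formula: Years ≈ 72 / r
Substituting: Years ≈ 72 / 5.2
Years ≈ 13.8

13.8 years


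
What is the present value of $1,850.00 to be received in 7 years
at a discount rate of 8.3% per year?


Formula: PV = FV / (1 + r)^n
Substituting: PV = $1,850.00 / (1 + 0.083)^7
Discount factor: (1.083)^7 = 1.747428
PV = $1,850.00 / 1.747428 = $1,058.70

$1,058.70


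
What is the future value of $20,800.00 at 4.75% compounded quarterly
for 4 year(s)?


Formula: FV = P * (1 + r/m)^(m*t)
Period rate: r/m = 0.0475 / 4 = 0.011875
Total periods: m*t = 4 * 4 = 16
Growth factor: (1 + 0.011875)^16 = 1.207897
FV = $20,800.00 * 1.207897 = $25,124.25

$25,124.25


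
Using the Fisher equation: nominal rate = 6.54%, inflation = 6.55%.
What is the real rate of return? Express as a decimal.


Formula: (1 + r_real) = (1 + r_nom) / (1 + inflation)
Substituting: (1 + r_real) = 1.0654 / 1.0655
(1 + r_real) = 0.999906
r_real = 0.999906 - 1 = -9.4e-05

-9.4e-05
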